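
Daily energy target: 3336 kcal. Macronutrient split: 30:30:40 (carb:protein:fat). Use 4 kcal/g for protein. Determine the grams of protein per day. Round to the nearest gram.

250 g/day

Protein energy = 30% × 3336 = 1000.8 kcal.
At 4 kcal/g: 1000.8 ÷ 4 = 250.2 g.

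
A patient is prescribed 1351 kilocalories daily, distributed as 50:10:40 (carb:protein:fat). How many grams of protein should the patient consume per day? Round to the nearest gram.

Protein energy = 10% × 1351 = 135.1 kcal.
At 4 kcal/g: 135.1 ÷ 4 = 33.775 g.

34 g/day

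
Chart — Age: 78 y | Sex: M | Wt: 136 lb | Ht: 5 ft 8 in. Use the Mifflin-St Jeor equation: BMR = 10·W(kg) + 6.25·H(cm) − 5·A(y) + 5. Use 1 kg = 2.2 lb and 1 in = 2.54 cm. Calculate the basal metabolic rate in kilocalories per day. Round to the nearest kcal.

Convert to metric: weight = 136 ÷ 2.2 = 61.8182 kg; height = (5×12 + 8) × 2.54 = 68 × 2.54 = 172.72 cm.
Mifflin-St Jeor (male): BMR = 10(61.8182) + 6.25(172.72) − 5(78) + 5 = 618.1818 + 1079.5 − 390 + 5 = 1312.6818 kcal/day.

1313 kilocalories per day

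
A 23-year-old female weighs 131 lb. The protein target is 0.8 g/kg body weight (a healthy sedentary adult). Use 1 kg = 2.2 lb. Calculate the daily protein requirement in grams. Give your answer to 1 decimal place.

Weight in kg = 131 ÷ 2.2 = 59.5455 kg.
Protein = 0.8 g/kg × 59.5455 kg = 47.6364 g/day.

47.6 g/day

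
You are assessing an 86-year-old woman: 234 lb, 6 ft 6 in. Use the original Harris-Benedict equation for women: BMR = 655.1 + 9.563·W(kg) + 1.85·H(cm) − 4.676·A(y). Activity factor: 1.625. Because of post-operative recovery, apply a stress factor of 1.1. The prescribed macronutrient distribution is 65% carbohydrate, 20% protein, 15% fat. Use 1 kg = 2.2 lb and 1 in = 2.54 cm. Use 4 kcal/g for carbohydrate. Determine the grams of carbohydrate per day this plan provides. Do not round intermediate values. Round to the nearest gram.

Convert to metric: weight = 234 ÷ 2.2 = 106.3636 kg; height = (6×12 + 6) × 2.54 = 78 × 2.54 = 198.12 cm.
Harris-Benedict: BMR = 655.1 + 9.563(106.3636) + 1.85(198.12) − 4.676(86) = 1636.6415 kcal/day.
TEE = 1636.6415 × 1.625 = 2659.5424 kcal/day.
With stress factor 1.1: 2659.5424 × 1.1 = 2925.4966 kcal/day.
Carbohydrate energy = 65% × 2925.4966 = 1901.5728 kcal.
Carbohydrate = 1901.5728 ÷ 4 kcal/g = 475.3932 g.

475 g/day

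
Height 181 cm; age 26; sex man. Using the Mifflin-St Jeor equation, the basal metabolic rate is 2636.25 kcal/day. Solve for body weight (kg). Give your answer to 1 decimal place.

2636.25 = 10·W + 6.25(181) − 5(26) + 5
10·W = 2636.25 − 1006.25 = 1630, so W = 163 kg.

163.0 kg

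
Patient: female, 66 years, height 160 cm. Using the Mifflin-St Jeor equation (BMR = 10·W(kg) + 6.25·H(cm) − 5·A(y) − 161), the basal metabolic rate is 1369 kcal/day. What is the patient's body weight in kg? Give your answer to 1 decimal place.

86.0 kg

1369 = 10·W + 6.25(160) − 5(66) − 161
10·W = 1369 − 509 = 860, so W = 86 kg.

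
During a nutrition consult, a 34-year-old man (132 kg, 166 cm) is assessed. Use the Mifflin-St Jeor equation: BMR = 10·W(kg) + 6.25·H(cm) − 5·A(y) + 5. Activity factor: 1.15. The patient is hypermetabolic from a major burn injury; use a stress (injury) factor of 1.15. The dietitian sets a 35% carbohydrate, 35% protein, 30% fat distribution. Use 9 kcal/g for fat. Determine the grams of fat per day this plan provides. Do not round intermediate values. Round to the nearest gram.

97 g/day

Mifflin-St Jeor (male): BMR = 10(132) + 6.25(166) − 5(34) + 5 = 1320 + 1037.5 − 170 + 5 = 2192.5 kcal/day.
TEE = 2192.5 × 1.15 = 2521.375 kcal/day.
With stress factor 1.15: 2521.375 × 1.15 = 2899.5813 kcal/day.
Fat energy = 30% × 2899.5813 = 869.8744 kcal.
Fat = 869.8744 ÷ 9 kcal/g = 96.6527 g.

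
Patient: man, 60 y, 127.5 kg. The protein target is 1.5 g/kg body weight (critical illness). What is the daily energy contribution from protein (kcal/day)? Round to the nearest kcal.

Protein = 1.5 g/kg × 127.5 kg = 191.25 g/day.
Protein energy = 191.25 g × 4 kcal/g = 765 kcal/day.

765 kcal/day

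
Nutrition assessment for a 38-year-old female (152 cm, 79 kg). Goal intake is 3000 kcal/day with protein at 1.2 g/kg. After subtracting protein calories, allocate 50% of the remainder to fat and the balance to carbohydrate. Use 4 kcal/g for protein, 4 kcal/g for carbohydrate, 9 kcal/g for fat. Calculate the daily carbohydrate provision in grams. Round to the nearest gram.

328 g/day

Protein = 1.2 × 79 = 94.8 g → 94.8 × 4 = 379.2 kcal.
Non-protein calories = 3000 − 379.2 = 2620.8 kcal.
Fat: 50% × 2620.8 = 1310.4 kcal; carbohydrate: 1310.4 kcal.
Carbohydrate: 1310.4 kcal ÷ 4 kcal/g = 327.6 g.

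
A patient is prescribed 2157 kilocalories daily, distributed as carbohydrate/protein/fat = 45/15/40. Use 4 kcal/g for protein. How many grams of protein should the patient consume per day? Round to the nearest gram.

81 g/day

Protein energy = 15% × 2157 = 323.55 kcal.
At 4 kcal/g: 323.55 ÷ 4 = 80.8875 g.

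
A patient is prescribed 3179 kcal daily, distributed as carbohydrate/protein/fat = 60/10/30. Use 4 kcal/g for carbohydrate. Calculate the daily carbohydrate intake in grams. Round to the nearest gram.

Carbohydrate energy = 60% × 3179 = 1907.4 kcal.
At 4 kcal/g: 1907.4 ÷ 4 = 476.85 g.

477 g/day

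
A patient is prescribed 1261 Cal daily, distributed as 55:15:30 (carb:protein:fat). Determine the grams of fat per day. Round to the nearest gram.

42 g/day

Fat energy = 30% × 1261 = 378.3 kcal.
At 9 kcal/g: 378.3 ÷ 9 = 42.0333 g.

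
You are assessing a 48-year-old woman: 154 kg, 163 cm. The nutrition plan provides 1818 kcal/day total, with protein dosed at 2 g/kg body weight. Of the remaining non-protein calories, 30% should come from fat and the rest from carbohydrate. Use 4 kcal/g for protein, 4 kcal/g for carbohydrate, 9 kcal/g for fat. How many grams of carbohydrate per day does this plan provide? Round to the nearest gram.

Protein = 2 × 154 = 308 g → 308 × 4 = 1232 kcal.
Non-protein calories = 1818 − 1232 = 586 kcal.
Fat: 30% × 586 = 175.8 kcal; carbohydrate: 410.2 kcal.
Carbohydrate: 410.2 kcal ÷ 4 kcal/g = 102.55 g.

103 g/day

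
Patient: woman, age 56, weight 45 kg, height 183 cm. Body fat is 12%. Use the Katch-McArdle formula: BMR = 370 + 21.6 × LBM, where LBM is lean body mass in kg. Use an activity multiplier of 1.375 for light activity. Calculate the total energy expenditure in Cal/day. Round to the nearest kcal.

LBM = 45 × (1 − 0.12) = 39.6 kg. Katch-McArdle: BMR = 370 + 21.6 × 39.6 = 1225.36 kcal/day.
TEE = BMR × activity factor = 1225.36 × 1.375 = 1684.87 kcal/day.

1685 Cal/day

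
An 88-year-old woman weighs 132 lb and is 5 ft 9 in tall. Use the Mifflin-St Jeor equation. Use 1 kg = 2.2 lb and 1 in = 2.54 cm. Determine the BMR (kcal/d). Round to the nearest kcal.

Convert to metric: weight = 132 ÷ 2.2 = 60 kg; height = (5×12 + 9) × 2.54 = 69 × 2.54 = 175.26 cm.
Mifflin-St Jeor (female): BMR = 10(60) + 6.25(175.26) − 5(88) − 161 = 600 + 1095.375 − 440 − 161 = 1094.375 kcal/day.

1094 kcal/d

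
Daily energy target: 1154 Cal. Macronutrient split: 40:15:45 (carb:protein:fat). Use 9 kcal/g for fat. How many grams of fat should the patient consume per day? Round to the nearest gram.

58 g/day

Fat energy = 45% × 1154 = 519.3 kcal.
At 9 kcal/g: 519.3 ÷ 9 = 57.7 g.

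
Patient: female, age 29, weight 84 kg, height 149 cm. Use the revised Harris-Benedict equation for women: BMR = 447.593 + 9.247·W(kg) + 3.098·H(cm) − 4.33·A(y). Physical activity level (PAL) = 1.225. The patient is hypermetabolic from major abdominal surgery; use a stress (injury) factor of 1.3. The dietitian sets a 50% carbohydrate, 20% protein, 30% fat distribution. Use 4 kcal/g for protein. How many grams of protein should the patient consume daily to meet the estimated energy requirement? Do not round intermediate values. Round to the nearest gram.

124 g/day

Harris-Benedict: BMR = 447.593 + 9.247(84) + 3.098(149) − 4.33(29) = 1560.373 kcal/day.
TEE = 1560.373 × 1.225 = 1911.4569 kcal/day.
With stress factor 1.3: 1911.4569 × 1.3 = 2484.894 kcal/day.
Protein energy = 20% × 2484.894 = 496.9788 kcal.
Protein = 496.9788 ÷ 4 kcal/g = 124.2447 g.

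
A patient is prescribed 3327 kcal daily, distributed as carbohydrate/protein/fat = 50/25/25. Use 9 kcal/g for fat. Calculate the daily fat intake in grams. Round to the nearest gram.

Fat energy = 25% × 3327 = 831.75 kcal.
At 9 kcal/g: 831.75 ÷ 9 = 92.4167 g.

92 g/day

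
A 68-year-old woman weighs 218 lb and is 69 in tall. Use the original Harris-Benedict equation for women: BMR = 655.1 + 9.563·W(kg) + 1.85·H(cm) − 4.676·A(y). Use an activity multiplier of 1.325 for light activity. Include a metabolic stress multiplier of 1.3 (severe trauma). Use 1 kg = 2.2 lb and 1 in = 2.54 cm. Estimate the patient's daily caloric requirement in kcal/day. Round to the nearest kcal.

Convert to metric: weight = 218 ÷ 2.2 = 99.0909 kg; height = 69 × 2.54 = 175.26 cm.
Harris-Benedict: BMR = 655.1 + 9.563(99.0909) + 1.85(175.26) − 4.676(68) = 1608.9694 kcal/day.
TEE = BMR × activity factor = 1608.9694 × 1.325 = 2131.8844 kcal/day.
Apply stress factor: 2131.8844 × 1.3 = 2771.4497 kcal/day.

2771 kcal/day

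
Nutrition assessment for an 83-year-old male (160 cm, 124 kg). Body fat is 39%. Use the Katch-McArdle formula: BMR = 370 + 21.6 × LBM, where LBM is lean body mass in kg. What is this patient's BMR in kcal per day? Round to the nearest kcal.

2004 kcal per day

LBM = 124 × (1 − 0.39) = 75.64 kg. Katch-McArdle: BMR = 370 + 21.6 × 75.64 = 2003.824 kcal/day.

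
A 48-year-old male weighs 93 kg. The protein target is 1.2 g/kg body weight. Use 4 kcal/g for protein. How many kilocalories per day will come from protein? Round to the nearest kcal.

446 kcal/day

Protein = 1.2 g/kg × 93 kg = 111.6 g/day.
Protein energy = 111.6 g × 4 kcal/g = 446.4 kcal/day.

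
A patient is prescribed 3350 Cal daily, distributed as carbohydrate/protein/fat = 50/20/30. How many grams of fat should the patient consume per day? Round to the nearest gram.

112 g/day

Fat energy = 30% × 3350 = 1005 kcal.
At 9 kcal/g: 1005 ÷ 9 = 111.6667 g.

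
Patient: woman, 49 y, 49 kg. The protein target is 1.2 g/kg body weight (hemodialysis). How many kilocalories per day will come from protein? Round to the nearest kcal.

235 kcal/day

Protein = 1.2 g/kg × 49 kg = 58.8 g/day.
Protein energy = 58.8 g × 4 kcal/g = 235.2 kcal/day.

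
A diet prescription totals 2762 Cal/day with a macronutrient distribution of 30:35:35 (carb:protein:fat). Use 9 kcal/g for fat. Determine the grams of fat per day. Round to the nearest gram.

107 g/day

Fat energy = 35% × 2762 = 966.7 kcal.
At 9 kcal/g: 966.7 ÷ 9 = 107.4111 g.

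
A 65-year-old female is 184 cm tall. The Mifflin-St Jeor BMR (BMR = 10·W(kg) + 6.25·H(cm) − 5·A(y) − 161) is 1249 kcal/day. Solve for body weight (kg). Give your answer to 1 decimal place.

58.5 kg

1249 = 10·W + 6.25(184) − 5(65) − 161
10·W = 1249 − 664 = 585, so W = 58.5 kg.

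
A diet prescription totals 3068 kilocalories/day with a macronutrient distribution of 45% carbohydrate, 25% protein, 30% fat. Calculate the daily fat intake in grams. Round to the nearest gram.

Fat energy = 30% × 3068 = 920.4 kcal.
At 9 kcal/g: 920.4 ÷ 9 = 102.2667 g.

102 g/day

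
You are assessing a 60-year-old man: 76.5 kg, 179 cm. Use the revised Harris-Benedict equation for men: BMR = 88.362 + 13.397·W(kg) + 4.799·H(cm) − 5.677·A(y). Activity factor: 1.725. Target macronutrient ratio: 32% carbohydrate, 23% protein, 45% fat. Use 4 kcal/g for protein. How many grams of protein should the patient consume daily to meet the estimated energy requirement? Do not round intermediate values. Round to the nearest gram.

Harris-Benedict: BMR = 88.362 + 13.397(76.5) + 4.799(179) − 5.677(60) = 1631.6335 kcal/day.
TEE = 1631.6335 × 1.725 = 2814.5678 kcal/day.
Protein energy = 23% × 2814.5678 = 647.3506 kcal.
Protein = 647.3506 ÷ 4 kcal/g = 161.8376 g.

162 g/day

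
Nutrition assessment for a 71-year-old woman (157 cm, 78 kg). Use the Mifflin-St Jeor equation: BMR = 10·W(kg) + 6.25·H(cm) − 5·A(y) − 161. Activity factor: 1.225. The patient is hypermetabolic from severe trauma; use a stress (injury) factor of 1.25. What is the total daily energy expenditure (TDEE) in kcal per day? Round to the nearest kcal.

1907 kcal per day

Mifflin-St Jeor (female): BMR = 10(78) + 6.25(157) − 5(71) − 161 = 780 + 981.25 − 355 − 161 = 1245.25 kcal/day.
TEE = BMR × activity factor = 1245.25 × 1.225 = 1525.4313 kcal/day.
Apply stress factor: 1525.4313 × 1.25 = 1906.7891 kcal/day.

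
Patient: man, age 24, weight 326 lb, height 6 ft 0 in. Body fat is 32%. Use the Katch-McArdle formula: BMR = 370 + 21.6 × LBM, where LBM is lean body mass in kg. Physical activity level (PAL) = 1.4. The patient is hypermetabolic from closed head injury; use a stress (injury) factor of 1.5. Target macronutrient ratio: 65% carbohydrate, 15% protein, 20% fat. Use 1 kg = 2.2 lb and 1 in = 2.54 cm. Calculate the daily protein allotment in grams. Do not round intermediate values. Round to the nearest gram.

Convert to metric: weight = 326 ÷ 2.2 = 148.1818 kg; height = (6×12 + 0) × 2.54 = 72 × 2.54 = 182.88 cm.
LBM = 148.1818 × (1 − 0.32) = 100.7636 kg. Katch-McArdle: BMR = 370 + 21.6 × 100.7636 = 2546.4945 kcal/day.
TEE = 2546.4945 × 1.4 = 3565.0924 kcal/day.
With stress factor 1.5: 3565.0924 × 1.5 = 5347.6385 kcal/day.
Protein energy = 15% × 5347.6385 = 802.1458 kcal.
Protein = 802.1458 ÷ 4 kcal/g = 200.5364 g.

201 g/day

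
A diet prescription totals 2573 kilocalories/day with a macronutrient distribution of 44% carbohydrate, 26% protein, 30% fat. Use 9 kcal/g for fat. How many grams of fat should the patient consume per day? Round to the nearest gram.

86 g/day

Fat energy = 30% × 2573 = 771.9 kcal.
At 9 kcal/g: 771.9 ÷ 9 = 85.7667 g.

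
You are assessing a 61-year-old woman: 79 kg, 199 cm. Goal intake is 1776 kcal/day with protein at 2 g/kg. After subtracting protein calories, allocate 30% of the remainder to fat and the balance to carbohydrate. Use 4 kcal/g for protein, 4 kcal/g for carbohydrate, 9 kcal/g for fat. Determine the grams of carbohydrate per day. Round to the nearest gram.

Protein = 2 × 79 = 158 g → 158 × 4 = 632 kcal.
Non-protein calories = 1776 − 632 = 1144 kcal.
Fat: 30% × 1144 = 343.2 kcal; carbohydrate: 800.8 kcal.
Carbohydrate: 800.8 kcal ÷ 4 kcal/g = 200.2 g.

200 g/day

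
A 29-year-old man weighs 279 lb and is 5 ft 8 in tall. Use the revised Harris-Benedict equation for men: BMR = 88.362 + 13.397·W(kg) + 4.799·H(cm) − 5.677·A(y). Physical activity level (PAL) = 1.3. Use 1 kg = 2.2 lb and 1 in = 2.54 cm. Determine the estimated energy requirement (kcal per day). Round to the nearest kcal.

Convert to metric: weight = 279 ÷ 2.2 = 126.8182 kg; height = (5×12 + 8) × 2.54 = 68 × 2.54 = 172.72 cm.
Harris-Benedict: BMR = 88.362 + 13.397(126.8182) + 4.799(172.72) − 5.677(29) = 2451.5955 kcal/day.
TEE = BMR × activity factor = 2451.5955 × 1.3 = 3187.0741 kcal/day.

3187 kcal per day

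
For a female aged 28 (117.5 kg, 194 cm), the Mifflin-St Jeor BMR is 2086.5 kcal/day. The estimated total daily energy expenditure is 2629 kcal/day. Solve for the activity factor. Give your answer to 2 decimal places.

Activity factor = TEE ÷ BMR = 2629 ÷ 2086.5 = 1.26.

1.26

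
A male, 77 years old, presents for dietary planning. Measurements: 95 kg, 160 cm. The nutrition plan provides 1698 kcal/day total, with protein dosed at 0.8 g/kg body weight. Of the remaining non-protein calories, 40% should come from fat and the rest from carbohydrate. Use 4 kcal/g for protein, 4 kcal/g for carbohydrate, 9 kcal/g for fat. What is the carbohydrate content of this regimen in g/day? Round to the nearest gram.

209 g/day

Protein = 0.8 × 95 = 76 g → 76 × 4 = 304 kcal.
Non-protein calories = 1698 − 304 = 1394 kcal.
Fat: 40% × 1394 = 557.6 kcal; carbohydrate: 836.4 kcal.
Carbohydrate: 836.4 kcal ÷ 4 kcal/g = 209.1 g.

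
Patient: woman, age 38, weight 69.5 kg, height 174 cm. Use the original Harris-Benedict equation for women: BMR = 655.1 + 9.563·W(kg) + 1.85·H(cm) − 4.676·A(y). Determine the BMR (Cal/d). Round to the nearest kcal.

Harris-Benedict: BMR = 655.1 + 9.563(69.5) + 1.85(174) − 4.676(38) = 1463.9405 kcal/day.

1464 Cal/d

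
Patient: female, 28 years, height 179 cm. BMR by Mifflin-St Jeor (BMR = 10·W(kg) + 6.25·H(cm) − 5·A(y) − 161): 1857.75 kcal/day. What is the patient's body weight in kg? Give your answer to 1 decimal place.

1857.75 = 10·W + 6.25(179) − 5(28) − 161
10·W = 1857.75 − 817.75 = 1040, so W = 104 kg.

104.0 kg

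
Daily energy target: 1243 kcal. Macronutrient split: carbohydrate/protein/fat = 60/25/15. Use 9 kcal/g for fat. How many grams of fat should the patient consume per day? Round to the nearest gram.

21 g/day

Fat energy = 15% × 1243 = 186.45 kcal.
At 9 kcal/g: 186.45 ÷ 9 = 20.7167 g.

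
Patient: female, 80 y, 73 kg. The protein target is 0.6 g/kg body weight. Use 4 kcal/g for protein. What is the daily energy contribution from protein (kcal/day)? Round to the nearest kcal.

175 kcal/day

Protein = 0.6 g/kg × 73 kg = 43.8 g/day.
Protein energy = 43.8 g × 4 kcal/g = 175.2 kcal/day.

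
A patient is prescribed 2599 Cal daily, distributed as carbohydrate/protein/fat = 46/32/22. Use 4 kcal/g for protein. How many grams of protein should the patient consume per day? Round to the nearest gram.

208 g/day

Protein energy = 32% × 2599 = 831.68 kcal.
At 4 kcal/g: 831.68 ÷ 4 = 207.92 g.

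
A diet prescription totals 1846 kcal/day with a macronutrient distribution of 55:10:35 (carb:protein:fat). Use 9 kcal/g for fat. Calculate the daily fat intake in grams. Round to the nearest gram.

Fat energy = 35% × 1846 = 646.1 kcal.
At 9 kcal/g: 646.1 ÷ 9 = 71.7889 g.

72 g/day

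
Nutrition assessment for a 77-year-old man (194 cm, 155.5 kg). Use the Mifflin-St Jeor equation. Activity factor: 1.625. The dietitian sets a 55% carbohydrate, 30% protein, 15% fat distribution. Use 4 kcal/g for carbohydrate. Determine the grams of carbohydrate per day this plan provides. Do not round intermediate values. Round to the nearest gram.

533 g/day

Mifflin-St Jeor (male): BMR = 10(155.5) + 6.25(194) − 5(77) + 5 = 1555 + 1212.5 − 385 + 5 = 2387.5 kcal/day.
TEE = 2387.5 × 1.625 = 3879.6875 kcal/day.
Carbohydrate energy = 55% × 3879.6875 = 2133.8281 kcal.
Carbohydrate = 2133.8281 ÷ 4 kcal/g = 533.457 g.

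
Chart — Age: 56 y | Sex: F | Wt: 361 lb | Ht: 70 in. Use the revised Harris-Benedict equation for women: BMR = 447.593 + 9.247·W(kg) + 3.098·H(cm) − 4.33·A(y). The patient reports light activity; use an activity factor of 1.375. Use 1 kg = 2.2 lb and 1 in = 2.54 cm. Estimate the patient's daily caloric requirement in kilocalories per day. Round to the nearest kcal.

Convert to metric: weight = 361 ÷ 2.2 = 164.0909 kg; height = 70 × 2.54 = 177.8 cm.
Harris-Benedict: BMR = 447.593 + 9.247(164.0909) + 3.098(177.8) − 4.33(56) = 2273.286 kcal/day.
TEE = BMR × activity factor = 2273.286 × 1.375 = 3125.7683 kcal/day.

3126 kilocalories per day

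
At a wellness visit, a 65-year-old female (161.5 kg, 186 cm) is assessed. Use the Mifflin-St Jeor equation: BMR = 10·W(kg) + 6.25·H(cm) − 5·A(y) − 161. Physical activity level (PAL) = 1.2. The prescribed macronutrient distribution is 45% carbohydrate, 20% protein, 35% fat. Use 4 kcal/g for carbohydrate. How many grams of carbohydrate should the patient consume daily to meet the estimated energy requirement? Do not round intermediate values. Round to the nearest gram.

309 g/day

Mifflin-St Jeor (female): BMR = 10(161.5) + 6.25(186) − 5(65) − 161 = 1615 + 1162.5 − 325 − 161 = 2291.5 kcal/day.
TEE = 2291.5 × 1.2 = 2749.8 kcal/day.
Carbohydrate energy = 45% × 2749.8 = 1237.41 kcal.
Carbohydrate = 1237.41 ÷ 4 kcal/g = 309.3525 g.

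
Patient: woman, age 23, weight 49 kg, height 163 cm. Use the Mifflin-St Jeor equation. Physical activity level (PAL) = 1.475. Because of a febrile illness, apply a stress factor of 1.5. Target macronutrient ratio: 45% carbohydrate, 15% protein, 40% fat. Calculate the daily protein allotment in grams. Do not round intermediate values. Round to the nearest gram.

102 g/day

Mifflin-St Jeor (female): BMR = 10(49) + 6.25(163) − 5(23) − 161 = 490 + 1018.75 − 115 − 161 = 1232.75 kcal/day.
TEE = 1232.75 × 1.475 = 1818.3063 kcal/day.
With stress factor 1.5: 1818.3063 × 1.5 = 2727.4594 kcal/day.
Protein energy = 15% × 2727.4594 = 409.1189 kcal.
Protein = 409.1189 ÷ 4 kcal/g = 102.2797 g.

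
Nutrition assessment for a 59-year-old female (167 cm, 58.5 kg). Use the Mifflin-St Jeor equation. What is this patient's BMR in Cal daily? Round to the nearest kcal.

1173 Cal daily

Mifflin-St Jeor (female): BMR = 10(58.5) + 6.25(167) − 5(59) − 161 = 585 + 1043.75 − 295 − 161 = 1172.75 kcal/day.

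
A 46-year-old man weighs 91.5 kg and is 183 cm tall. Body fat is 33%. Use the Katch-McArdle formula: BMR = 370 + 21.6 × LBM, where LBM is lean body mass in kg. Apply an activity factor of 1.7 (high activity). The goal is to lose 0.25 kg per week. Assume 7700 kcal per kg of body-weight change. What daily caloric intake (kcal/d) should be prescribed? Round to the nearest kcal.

LBM = 91.5 × (1 − 0.33) = 61.305 kg. Katch-McArdle: BMR = 370 + 21.6 × 61.305 = 1694.188 kcal/day.
TEE = 1694.188 × 1.7 = 2880.1196 kcal/day.
Required daily deficit = 0.25 × 7700 ÷ 7 = 275 kcal/day.
Target intake = 2880.1196 − 275 = 2605.1196 kcal/day.

2605 kcal/d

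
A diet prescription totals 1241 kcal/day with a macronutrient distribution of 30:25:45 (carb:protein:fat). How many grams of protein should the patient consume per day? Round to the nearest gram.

78 g/day

Protein energy = 25% × 1241 = 310.25 kcal.
At 4 kcal/g: 310.25 ÷ 4 = 77.5625 g.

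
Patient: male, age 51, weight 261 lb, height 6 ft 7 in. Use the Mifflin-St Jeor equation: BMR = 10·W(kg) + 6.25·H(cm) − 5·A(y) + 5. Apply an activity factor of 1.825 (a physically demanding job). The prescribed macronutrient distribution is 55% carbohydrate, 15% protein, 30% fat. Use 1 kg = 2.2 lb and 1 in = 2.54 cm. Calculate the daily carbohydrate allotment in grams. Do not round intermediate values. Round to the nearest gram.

Convert to metric: weight = 261 ÷ 2.2 = 118.6364 kg; height = (6×12 + 7) × 2.54 = 79 × 2.54 = 200.66 cm.
Mifflin-St Jeor (male): BMR = 10(118.6364) + 6.25(200.66) − 5(51) + 5 = 1186.3636 + 1254.125 − 255 + 5 = 2190.4886 kcal/day.
TEE = 2190.4886 × 1.825 = 3997.6418 kcal/day.
Carbohydrate energy = 55% × 3997.6418 = 2198.703 kcal.
Carbohydrate = 2198.703 ÷ 4 kcal/g = 549.6757 g.

550 g/day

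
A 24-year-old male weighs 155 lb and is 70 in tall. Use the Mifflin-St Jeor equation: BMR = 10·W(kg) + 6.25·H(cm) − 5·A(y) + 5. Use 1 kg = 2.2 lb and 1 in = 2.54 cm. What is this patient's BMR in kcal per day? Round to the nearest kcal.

1701 kcal per day

Convert to metric: weight = 155 ÷ 2.2 = 70.4545 kg; height = 70 × 2.54 = 177.8 cm.
Mifflin-St Jeor (male): BMR = 10(70.4545) + 6.25(177.8) − 5(24) + 5 = 704.5455 + 1111.25 − 120 + 5 = 1700.7955 kcal/day.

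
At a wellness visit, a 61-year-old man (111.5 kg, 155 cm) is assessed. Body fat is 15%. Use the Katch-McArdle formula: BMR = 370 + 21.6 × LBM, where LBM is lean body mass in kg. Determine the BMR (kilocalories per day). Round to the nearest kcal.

2417 kilocalories per day

LBM = 111.5 × (1 − 0.15) = 94.775 kg. Katch-McArdle: BMR = 370 + 21.6 × 94.775 = 2417.14 kcal/day.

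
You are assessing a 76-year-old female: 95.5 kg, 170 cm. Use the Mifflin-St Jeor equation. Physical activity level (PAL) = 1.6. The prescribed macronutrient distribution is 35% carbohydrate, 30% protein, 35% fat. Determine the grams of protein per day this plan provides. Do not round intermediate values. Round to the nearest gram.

Mifflin-St Jeor (female): BMR = 10(95.5) + 6.25(170) − 5(76) − 161 = 955 + 1062.5 − 380 − 161 = 1476.5 kcal/day.
TEE = 1476.5 × 1.6 = 2362.4 kcal/day.
Protein energy = 30% × 2362.4 = 708.72 kcal.
Protein = 708.72 ÷ 4 kcal/g = 177.18 g.

177 g/day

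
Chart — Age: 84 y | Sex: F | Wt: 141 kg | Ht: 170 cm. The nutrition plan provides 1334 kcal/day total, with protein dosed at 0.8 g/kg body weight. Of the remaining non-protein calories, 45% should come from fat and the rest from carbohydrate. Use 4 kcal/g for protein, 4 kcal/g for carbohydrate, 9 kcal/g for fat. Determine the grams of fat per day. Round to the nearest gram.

44 g/day

Protein = 0.8 × 141 = 112.8 g → 112.8 × 4 = 451.2 kcal.
Non-protein calories = 1334 − 451.2 = 882.8 kcal.
Fat: 45% × 882.8 = 397.26 kcal; carbohydrate: 485.54 kcal.
Fat: 397.26 kcal ÷ 9 kcal/g = 44.14 g.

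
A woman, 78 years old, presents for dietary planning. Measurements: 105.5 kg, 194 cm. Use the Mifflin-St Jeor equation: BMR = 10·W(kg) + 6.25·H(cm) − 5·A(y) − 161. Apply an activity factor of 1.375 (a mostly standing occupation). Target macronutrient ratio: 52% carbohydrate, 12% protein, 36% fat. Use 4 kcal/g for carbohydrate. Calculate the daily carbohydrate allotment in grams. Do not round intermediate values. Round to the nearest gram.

Mifflin-St Jeor (female): BMR = 10(105.5) + 6.25(194) − 5(78) − 161 = 1055 + 1212.5 − 390 − 161 = 1716.5 kcal/day.
TEE = 1716.5 × 1.375 = 2360.1875 kcal/day.
Carbohydrate energy = 52% × 2360.1875 = 1227.2975 kcal.
Carbohydrate = 1227.2975 ÷ 4 kcal/g = 306.8244 g.

307 g/day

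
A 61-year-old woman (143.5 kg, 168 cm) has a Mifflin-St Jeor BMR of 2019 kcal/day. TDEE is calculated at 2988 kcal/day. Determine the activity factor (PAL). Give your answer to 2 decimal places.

1.48

Activity factor = TEE ÷ BMR = 2988 ÷ 2019 = 1.48.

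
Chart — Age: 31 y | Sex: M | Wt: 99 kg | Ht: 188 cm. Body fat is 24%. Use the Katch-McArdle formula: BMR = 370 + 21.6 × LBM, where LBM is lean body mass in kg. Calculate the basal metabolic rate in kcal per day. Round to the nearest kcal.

1995 kcal per day

LBM = 99 × (1 − 0.24) = 75.24 kg. Katch-McArdle: BMR = 370 + 21.6 × 75.24 = 1995.184 kcal/day.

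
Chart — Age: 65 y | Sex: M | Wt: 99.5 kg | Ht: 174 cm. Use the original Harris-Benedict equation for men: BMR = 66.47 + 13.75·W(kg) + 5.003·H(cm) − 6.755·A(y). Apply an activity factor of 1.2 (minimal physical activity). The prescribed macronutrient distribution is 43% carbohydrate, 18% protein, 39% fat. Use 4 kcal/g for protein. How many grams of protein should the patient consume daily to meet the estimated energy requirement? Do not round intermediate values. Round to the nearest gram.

101 g/day

Harris-Benedict: BMR = 66.47 + 13.75(99.5) + 5.003(174) − 6.755(65) = 1866.042 kcal/day.
TEE = 1866.042 × 1.2 = 2239.2504 kcal/day.
Protein energy = 18% × 2239.2504 = 403.0651 kcal.
Protein = 403.0651 ÷ 4 kcal/g = 100.7663 g.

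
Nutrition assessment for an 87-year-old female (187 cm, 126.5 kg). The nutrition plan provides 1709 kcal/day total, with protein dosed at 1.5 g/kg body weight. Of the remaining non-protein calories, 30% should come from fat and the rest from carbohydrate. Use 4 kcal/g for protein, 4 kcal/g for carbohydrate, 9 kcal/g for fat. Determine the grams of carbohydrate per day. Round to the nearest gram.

166 g/day

Protein = 1.5 × 126.5 = 189.75 g → 189.75 × 4 = 759 kcal.
Non-protein calories = 1709 − 759 = 950 kcal.
Fat: 30% × 950 = 285 kcal; carbohydrate: 665 kcal.
Carbohydrate: 665 kcal ÷ 4 kcal/g = 166.25 g.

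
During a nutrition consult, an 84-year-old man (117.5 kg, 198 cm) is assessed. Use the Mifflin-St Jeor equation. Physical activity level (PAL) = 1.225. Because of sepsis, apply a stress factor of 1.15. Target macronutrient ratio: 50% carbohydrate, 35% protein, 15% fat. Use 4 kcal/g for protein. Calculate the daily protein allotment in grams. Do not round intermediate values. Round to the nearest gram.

Mifflin-St Jeor (male): BMR = 10(117.5) + 6.25(198) − 5(84) + 5 = 1175 + 1237.5 − 420 + 5 = 1997.5 kcal/day.
TEE = 1997.5 × 1.225 = 2446.9375 kcal/day.
With stress factor 1.15: 2446.9375 × 1.15 = 2813.9781 kcal/day.
Protein energy = 35% × 2813.9781 = 984.8923 kcal.
Protein = 984.8923 ÷ 4 kcal/g = 246.2231 g.

246 g/day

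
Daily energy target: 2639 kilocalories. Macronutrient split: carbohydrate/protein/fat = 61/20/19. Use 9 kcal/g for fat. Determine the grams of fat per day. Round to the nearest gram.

Fat energy = 19% × 2639 = 501.41 kcal.
At 9 kcal/g: 501.41 ÷ 9 = 55.7122 g.

56 g/day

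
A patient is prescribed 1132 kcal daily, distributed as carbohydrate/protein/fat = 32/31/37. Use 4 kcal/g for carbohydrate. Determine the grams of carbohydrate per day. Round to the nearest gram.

91 g/day

Carbohydrate energy = 32% × 1132 = 362.24 kcal.
At 4 kcal/g: 362.24 ÷ 4 = 90.56 g.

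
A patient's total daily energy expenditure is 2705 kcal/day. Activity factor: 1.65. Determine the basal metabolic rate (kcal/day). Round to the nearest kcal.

1639 kcal/day

BMR = TEE ÷ activity factor = 2705 ÷ 1.65 = 1639.3939 kcal/day.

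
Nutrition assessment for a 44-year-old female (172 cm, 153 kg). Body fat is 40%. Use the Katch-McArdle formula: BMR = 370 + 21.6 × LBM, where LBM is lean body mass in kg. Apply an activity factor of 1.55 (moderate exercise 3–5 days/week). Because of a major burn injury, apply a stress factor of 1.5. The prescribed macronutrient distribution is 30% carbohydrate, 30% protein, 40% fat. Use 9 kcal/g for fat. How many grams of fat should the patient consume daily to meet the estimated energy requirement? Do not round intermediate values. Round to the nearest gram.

243 g/day

LBM = 153 × (1 − 0.4) = 91.8 kg. Katch-McArdle: BMR = 370 + 21.6 × 91.8 = 2352.88 kcal/day.
TEE = 2352.88 × 1.55 = 3646.964 kcal/day.
With stress factor 1.5: 3646.964 × 1.5 = 5470.446 kcal/day.
Fat energy = 40% × 5470.446 = 2188.1784 kcal.
Fat = 2188.1784 ÷ 9 kcal/g = 243.1309 g.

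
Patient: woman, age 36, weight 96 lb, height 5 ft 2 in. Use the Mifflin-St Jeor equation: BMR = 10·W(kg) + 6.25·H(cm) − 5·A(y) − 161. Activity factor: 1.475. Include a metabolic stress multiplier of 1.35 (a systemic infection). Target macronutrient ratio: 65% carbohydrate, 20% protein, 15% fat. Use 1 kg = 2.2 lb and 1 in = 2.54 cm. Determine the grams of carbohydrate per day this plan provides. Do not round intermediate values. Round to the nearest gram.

349 g/day

Convert to metric: weight = 96 ÷ 2.2 = 43.6364 kg; height = (5×12 + 2) × 2.54 = 62 × 2.54 = 157.48 cm.
Mifflin-St Jeor (female): BMR = 10(43.6364) + 6.25(157.48) − 5(36) − 161 = 436.3636 + 984.25 − 180 − 161 = 1079.6136 kcal/day.
TEE = 1079.6136 × 1.475 = 1592.4301 kcal/day.
With stress factor 1.35: 1592.4301 × 1.35 = 2149.7807 kcal/day.
Carbohydrate energy = 65% × 2149.7807 = 1397.3574 kcal.
Carbohydrate = 1397.3574 ÷ 4 kcal/g = 349.3394 g.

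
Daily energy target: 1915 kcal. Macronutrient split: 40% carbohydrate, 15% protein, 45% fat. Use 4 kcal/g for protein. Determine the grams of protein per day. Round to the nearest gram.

Protein energy = 15% × 1915 = 287.25 kcal.
At 4 kcal/g: 287.25 ÷ 4 = 71.8125 g.

72 g/day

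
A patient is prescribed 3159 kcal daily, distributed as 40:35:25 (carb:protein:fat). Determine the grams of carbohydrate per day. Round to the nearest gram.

Carbohydrate energy = 40% × 3159 = 1263.6 kcal.
At 4 kcal/g: 1263.6 ÷ 4 = 315.9 g.

316 g/day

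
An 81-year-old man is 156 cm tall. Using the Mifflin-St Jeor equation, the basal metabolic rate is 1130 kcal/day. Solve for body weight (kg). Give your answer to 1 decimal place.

55.5 kg

1130 = 10·W + 6.25(156) − 5(81) + 5
10·W = 1130 − 575 = 555, so W = 55.5 kg.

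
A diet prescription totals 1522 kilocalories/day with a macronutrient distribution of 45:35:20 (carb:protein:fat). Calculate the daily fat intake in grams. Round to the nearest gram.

Fat energy = 20% × 1522 = 304.4 kcal.
At 9 kcal/g: 304.4 ÷ 9 = 33.8222 g.

34 g/day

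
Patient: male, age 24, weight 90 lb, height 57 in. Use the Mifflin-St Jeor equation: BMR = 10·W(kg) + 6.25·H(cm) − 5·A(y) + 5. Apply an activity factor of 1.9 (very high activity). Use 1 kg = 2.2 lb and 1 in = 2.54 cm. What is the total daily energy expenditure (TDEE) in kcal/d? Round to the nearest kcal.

Convert to metric: weight = 90 ÷ 2.2 = 40.9091 kg; height = 57 × 2.54 = 144.78 cm.
Mifflin-St Jeor (male): BMR = 10(40.9091) + 6.25(144.78) − 5(24) + 5 = 409.0909 + 904.875 − 120 + 5 = 1198.9659 kcal/day.
TEE = BMR × activity factor = 1198.9659 × 1.9 = 2278.0352 kcal/day.

2278 kcal/d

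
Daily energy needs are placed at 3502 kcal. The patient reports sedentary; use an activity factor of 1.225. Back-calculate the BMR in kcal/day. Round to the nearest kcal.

BMR = TEE ÷ activity factor = 3502 ÷ 1.225 = 2858.7755 kcal/day.

2859 kcal/day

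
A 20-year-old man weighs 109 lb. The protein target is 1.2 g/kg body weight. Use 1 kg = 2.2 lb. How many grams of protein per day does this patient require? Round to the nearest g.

59 g/day

Weight in kg = 109 ÷ 2.2 = 49.5455 kg.
Protein = 1.2 g/kg × 49.5455 kg = 59.4545 g/day.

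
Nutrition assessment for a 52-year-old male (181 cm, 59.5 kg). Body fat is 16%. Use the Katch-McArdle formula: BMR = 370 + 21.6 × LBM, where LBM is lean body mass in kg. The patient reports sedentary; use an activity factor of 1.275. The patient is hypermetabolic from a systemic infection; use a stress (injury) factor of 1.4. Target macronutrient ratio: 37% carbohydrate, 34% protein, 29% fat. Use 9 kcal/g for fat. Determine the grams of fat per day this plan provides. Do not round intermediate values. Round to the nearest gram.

LBM = 59.5 × (1 − 0.16) = 49.98 kg. Katch-McArdle: BMR = 370 + 21.6 × 49.98 = 1449.568 kcal/day.
TEE = 1449.568 × 1.275 = 1848.1992 kcal/day.
With stress factor 1.4: 1848.1992 × 1.4 = 2587.4789 kcal/day.
Fat energy = 29% × 2587.4789 = 750.3689 kcal.
Fat = 750.3689 ÷ 9 kcal/g = 83.3743 g.

83 g/day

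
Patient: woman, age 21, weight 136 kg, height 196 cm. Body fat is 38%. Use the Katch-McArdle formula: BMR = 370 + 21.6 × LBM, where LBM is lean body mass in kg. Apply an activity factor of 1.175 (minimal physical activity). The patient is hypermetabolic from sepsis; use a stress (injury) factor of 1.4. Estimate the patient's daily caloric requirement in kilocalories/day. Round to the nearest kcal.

LBM = 136 × (1 − 0.38) = 84.32 kg. Katch-McArdle: BMR = 370 + 21.6 × 84.32 = 2191.312 kcal/day.
TEE = BMR × activity factor = 2191.312 × 1.175 = 2574.7916 kcal/day.
Apply stress factor: 2574.7916 × 1.4 = 3604.7082 kcal/day.

3605 kilocalories/day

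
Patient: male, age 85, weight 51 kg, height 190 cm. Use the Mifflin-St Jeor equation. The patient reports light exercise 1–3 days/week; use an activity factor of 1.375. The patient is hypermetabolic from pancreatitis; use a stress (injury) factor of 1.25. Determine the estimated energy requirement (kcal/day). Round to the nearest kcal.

Mifflin-St Jeor (male): BMR = 10(51) + 6.25(190) − 5(85) + 5 = 510 + 1187.5 − 425 + 5 = 1277.5 kcal/day.
TEE = BMR × activity factor = 1277.5 × 1.375 = 1756.5625 kcal/day.
Apply stress factor: 1756.5625 × 1.25 = 2195.7031 kcal/day.

2196 kcal/day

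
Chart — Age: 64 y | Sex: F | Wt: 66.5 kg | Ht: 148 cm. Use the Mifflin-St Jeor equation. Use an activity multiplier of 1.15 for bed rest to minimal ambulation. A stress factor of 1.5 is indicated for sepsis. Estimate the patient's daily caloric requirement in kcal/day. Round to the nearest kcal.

1913 kcal/day

Mifflin-St Jeor (female): BMR = 10(66.5) + 6.25(148) − 5(64) − 161 = 665 + 925 − 320 − 161 = 1109 kcal/day.
TEE = BMR × activity factor = 1109 × 1.15 = 1275.35 kcal/day.
Apply stress factor: 1275.35 × 1.5 = 1913.025 kcal/day.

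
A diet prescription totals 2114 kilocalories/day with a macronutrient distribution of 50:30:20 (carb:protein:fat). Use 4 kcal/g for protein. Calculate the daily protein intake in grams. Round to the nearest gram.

Protein energy = 30% × 2114 = 634.2 kcal.
At 4 kcal/g: 634.2 ÷ 4 = 158.55 g.

159 g/day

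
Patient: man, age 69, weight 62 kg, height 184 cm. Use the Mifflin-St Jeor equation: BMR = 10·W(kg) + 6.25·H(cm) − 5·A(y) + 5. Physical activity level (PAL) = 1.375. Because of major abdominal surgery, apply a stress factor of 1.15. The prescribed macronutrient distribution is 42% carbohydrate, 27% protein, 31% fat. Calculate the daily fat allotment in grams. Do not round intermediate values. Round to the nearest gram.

Mifflin-St Jeor (male): BMR = 10(62) + 6.25(184) − 5(69) + 5 = 620 + 1150 − 345 + 5 = 1430 kcal/day.
TEE = 1430 × 1.375 = 1966.25 kcal/day.
With stress factor 1.15: 1966.25 × 1.15 = 2261.1875 kcal/day.
Fat energy = 31% × 2261.1875 = 700.9681 kcal.
Fat = 700.9681 ÷ 9 kcal/g = 77.8853 g.

78 g/day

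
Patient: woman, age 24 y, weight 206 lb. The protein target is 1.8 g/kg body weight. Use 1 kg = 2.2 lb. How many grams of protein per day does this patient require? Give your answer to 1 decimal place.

168.5 g/day

Weight in kg = 206 ÷ 2.2 = 93.6364 kg.
Protein = 1.8 g/kg × 93.6364 kg = 168.5455 g/day.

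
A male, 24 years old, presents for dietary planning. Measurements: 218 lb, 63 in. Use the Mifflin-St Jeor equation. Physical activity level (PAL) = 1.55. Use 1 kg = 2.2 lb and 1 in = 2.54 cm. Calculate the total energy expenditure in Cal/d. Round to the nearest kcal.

2908 Cal/d

Convert to metric: weight = 218 ÷ 2.2 = 99.0909 kg; height = 63 × 2.54 = 160.02 cm.
Mifflin-St Jeor (male): BMR = 10(99.0909) + 6.25(160.02) − 5(24) + 5 = 990.9091 + 1000.125 − 120 + 5 = 1876.0341 kcal/day.
TEE = BMR × activity factor = 1876.0341 × 1.55 = 2907.8528 kcal/day.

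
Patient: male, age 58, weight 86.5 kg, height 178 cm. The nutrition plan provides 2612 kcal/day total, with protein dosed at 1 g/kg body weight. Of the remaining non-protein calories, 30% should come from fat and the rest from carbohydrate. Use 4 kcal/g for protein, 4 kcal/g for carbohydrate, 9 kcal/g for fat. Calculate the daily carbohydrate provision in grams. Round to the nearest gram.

397 g/day

Protein = 1 × 86.5 = 86.5 g → 86.5 × 4 = 346 kcal.
Non-protein calories = 2612 − 346 = 2266 kcal.
Fat: 30% × 2266 = 679.8 kcal; carbohydrate: 1586.2 kcal.
Carbohydrate: 1586.2 kcal ÷ 4 kcal/g = 396.55 g.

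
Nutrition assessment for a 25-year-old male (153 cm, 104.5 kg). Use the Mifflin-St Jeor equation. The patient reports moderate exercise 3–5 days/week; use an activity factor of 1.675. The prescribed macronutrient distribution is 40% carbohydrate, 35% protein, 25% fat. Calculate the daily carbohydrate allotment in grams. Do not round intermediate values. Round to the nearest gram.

315 g/day

Mifflin-St Jeor (male): BMR = 10(104.5) + 6.25(153) − 5(25) + 5 = 1045 + 956.25 − 125 + 5 = 1881.25 kcal/day.
TEE = 1881.25 × 1.675 = 3151.0938 kcal/day.
Carbohydrate energy = 40% × 3151.0938 = 1260.4375 kcal.
Carbohydrate = 1260.4375 ÷ 4 kcal/g = 315.1094 g.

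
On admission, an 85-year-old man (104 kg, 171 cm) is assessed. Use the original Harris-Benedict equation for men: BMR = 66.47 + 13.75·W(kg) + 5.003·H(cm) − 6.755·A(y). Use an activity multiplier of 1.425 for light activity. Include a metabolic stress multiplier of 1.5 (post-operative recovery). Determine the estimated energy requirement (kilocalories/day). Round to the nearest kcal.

Harris-Benedict: BMR = 66.47 + 13.75(104) + 5.003(171) − 6.755(85) = 1777.808 kcal/day.
TEE = BMR × activity factor = 1777.808 × 1.425 = 2533.3764 kcal/day.
Apply stress factor: 2533.3764 × 1.5 = 3800.0646 kcal/day.

3800 kilocalories/day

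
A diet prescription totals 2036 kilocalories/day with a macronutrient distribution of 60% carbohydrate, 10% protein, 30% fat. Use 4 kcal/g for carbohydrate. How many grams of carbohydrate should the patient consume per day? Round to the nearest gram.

Carbohydrate energy = 60% × 2036 = 1221.6 kcal.
At 4 kcal/g: 1221.6 ÷ 4 = 305.4 g.

305 g/day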